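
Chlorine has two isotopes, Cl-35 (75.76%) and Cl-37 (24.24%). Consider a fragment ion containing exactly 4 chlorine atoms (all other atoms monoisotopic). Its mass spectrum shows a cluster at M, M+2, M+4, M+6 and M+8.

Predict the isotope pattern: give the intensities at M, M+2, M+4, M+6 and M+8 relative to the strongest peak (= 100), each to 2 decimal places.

The 4 Cl atoms are independent, so intensities follow the terms of (0.7576 + 0.2424)^4.
P(M) = 0.7576^4 = 0.329428
P(M+2) = 4 × 0.7576^3 × 0.2424^1 = 0.421612
P(M+4) = 6 × 0.7576^2 × 0.2424^2 = 0.202347
P(M+6) = 4 × 0.7576^1 × 0.2424^3 = 0.043162
P(M+8) = 0.2424^4 = 0.003452
The M+2 peak is largest (0.421612); scaling to 100 gives 78.14 : 100.00 : 47.99 : 10.24 : 0.82.

78.14 : 100.00 : 47.99 : 10.24 : 0.82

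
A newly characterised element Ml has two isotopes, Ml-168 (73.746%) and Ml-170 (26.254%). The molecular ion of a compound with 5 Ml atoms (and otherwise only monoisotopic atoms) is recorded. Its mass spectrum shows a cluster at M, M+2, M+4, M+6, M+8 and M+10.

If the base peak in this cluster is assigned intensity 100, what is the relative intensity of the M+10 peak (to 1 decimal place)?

(0.73746 + 0.26254)^5 gives M 0.2181, M+2 0.3883, M+4 0.2764, M+6 0.0984, M+8 0.0175, M+10 0.0012; the largest is M+2.
P(M+2) = C(5,1) × 0.73746^4 × 0.26254^1 = 5 × 0.29576983 × 0.26254 = 0.388257 (base)
P(M+10) = C(5,5) × 0.73746^0 × 0.26254^5 = 1 × 1.0000 × 0.00124732 = 0.001247
Relative intensity = 0.001247 / 0.388257 × 100 = 0.3

0.3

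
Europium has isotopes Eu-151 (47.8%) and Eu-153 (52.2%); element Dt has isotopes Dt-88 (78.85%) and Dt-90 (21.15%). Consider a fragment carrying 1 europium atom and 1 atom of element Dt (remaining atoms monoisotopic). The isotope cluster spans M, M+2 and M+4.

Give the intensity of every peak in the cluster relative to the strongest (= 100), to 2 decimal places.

Europium pattern (n=1): 0.4780 : 0.5220
Element Dt pattern (n=1): 0.7885 : 0.2115
Convolve the two distributions (both contribute in 2-u steps):
  M: 0.4780×0.7885 = 0.376903
  M+2: 0.4780×0.2115 + 0.5220×0.7885 = 0.512694
  M+4: 0.5220×0.2115 = 0.110403
Scale to base peak (0.512694) = 100: 73.51 : 100.00 : 21.53

73.51 : 100.00 : 21.53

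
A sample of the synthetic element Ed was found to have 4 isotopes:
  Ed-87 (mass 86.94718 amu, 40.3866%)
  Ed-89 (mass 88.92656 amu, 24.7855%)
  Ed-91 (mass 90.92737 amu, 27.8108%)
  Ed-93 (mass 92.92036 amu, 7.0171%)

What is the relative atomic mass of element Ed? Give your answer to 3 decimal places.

Average mass = Σ (abundance × isotope mass) = 0.403866 × 86.94718 + 0.247855 × 88.92656 + 0.278108 × 90.92737 + 0.070171 × 92.92036
= 35.115010 + 22.040893 + 25.287629 + 6.520315 = 88.963847 amu

88.964 amu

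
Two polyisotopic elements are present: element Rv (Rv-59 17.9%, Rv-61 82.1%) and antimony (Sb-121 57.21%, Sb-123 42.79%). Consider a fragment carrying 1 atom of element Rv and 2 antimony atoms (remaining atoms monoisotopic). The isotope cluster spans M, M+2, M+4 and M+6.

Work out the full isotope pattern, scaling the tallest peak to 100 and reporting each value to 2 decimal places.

13.48 : 81.97 : 100.00 : 34.58

Element Rv pattern (n=1): 0.1790 : 0.8210
Antimony pattern (n=2): 0.32729841 : 0.48960318 : 0.18309841
Convolve the two distributions (both contribute in 2-u steps):
  M: 0.1790×0.32729841 = 0.058586
  M+2: 0.1790×0.48960318 + 0.8210×0.32729841 = 0.356351
  M+4: 0.1790×0.18309841 + 0.8210×0.48960318 = 0.434739
  M+6: 0.8210×0.18309841 = 0.150324
Scale to base peak (0.434739) = 100: 13.48 : 81.97 : 100.00 : 34.58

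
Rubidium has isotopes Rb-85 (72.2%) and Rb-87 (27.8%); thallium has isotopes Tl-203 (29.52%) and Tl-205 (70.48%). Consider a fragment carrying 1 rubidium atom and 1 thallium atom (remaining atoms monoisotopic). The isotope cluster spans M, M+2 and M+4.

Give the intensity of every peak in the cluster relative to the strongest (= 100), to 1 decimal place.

36.1 : 100.0 : 33.2

Rubidium pattern (n=1): 0.7220 : 0.2780
Thallium pattern (n=1): 0.2952 : 0.7048
Convolve the two distributions (both contribute in 2-u steps):
  M: 0.7220×0.2952 = 0.213134
  M+2: 0.7220×0.7048 + 0.2780×0.2952 = 0.590931
  M+4: 0.2780×0.7048 = 0.195934
Scale to base peak (0.590931) = 100: 36.1 : 100.0 : 33.2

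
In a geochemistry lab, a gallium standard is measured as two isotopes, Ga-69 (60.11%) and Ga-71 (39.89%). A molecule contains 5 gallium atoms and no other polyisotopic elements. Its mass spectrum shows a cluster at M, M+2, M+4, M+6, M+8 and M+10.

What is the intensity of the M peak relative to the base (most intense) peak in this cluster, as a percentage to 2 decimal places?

22.71%

Term probabilities: M 0.0785, M+2 0.2604, M+4 0.3456, M+6 0.2293, M+8 0.0761, M+10 0.0101. Base peak = M+4.
P(M+4) = C(5,2) × 0.6011^3 × 0.3989^2 = 10 × 0.21719018 × 0.15912121 = 0.345596 (base)
P(M) = C(5,0) × 0.6011^5 × 0.3989^0 = 1 × 0.07847542 × 1.0000 = 0.078475
Relative intensity = 0.078475 / 0.345596 × 100 = 22.71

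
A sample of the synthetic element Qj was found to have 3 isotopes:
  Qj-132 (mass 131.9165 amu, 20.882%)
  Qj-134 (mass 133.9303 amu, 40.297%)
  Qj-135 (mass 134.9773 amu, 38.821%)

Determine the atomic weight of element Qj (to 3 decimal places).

The abundance-weighted mean is 0.20882 × 131.9165 + 0.40297 × 133.9303 + 0.38821 × 134.9773
= 27.54680 + 53.96989 + 52.39954 = 133.91623 amu

133.916 amu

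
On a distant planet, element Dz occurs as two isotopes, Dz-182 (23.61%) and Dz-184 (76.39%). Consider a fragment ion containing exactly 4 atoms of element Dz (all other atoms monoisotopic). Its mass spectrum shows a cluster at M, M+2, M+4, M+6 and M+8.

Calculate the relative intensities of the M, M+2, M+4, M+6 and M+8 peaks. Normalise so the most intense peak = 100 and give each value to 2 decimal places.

0.74 : 9.55 : 46.36 : 100.00 : 80.89

Each Dz atom is independently Dz-182 (p = 0.2361) or Dz-184 (q = 0.7639); the cluster is the binomial expansion (p + q)^4.
P(M) = 0.2361^4 = 0.003107
P(M+2) = 4 × 0.2361^3 × 0.7639^1 = 0.040215
P(M+4) = 6 × 0.2361^2 × 0.7639^2 = 0.195171
P(M+6) = 4 × 0.2361^1 × 0.7639^3 = 0.420984
P(M+8) = 0.7639^4 = 0.340523
The M+6 peak is largest (0.420984); scaling to 100 gives 0.74 : 9.55 : 46.36 : 100.00 : 80.89.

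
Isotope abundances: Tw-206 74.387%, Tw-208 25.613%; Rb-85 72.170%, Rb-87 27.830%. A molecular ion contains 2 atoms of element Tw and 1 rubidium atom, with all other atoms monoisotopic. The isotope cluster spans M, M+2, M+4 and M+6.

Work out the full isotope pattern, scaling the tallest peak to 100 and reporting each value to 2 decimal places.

Element Tw pattern (n=2): 0.55334258 : 0.38105485 : 0.06560258
Rubidium pattern (n=1): 0.7217 : 0.2783
Convolve the two distributions (both contribute in 2-u steps):
  M: 0.55334258×0.7217 = 0.399347
  M+2: 0.55334258×0.2783 + 0.38105485×0.7217 = 0.429003
  M+4: 0.38105485×0.2783 + 0.06560258×0.7217 = 0.153393
  M+6: 0.06560258×0.2783 = 0.018257
Scale to base peak (0.429003) = 100: 93.09 : 100.00 : 35.76 : 4.26

93.09 : 100.00 : 35.76 : 4.26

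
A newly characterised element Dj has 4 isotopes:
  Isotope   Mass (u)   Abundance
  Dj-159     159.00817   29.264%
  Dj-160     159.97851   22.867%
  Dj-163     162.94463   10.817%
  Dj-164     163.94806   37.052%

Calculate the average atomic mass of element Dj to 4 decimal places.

Average mass = Σ (abundance × isotope mass) = 0.29264 × 159.00817 + 0.22867 × 159.97851 + 0.10817 × 162.94463 + 0.37052 × 163.94806
= 46.532151 + 36.582286 + 17.625721 + 60.746035 = 161.486193 u

161.4862 u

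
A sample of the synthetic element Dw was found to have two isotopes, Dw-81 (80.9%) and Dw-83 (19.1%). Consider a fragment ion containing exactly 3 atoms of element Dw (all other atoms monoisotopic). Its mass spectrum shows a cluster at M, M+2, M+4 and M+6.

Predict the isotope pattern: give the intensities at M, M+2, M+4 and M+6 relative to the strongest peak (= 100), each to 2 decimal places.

100.00 : 70.83 : 16.72 : 1.32

The 3 Dw atoms are independent, so intensities follow the terms of (0.809 + 0.191)^3.
P(M) = 0.809^3 = 0.529475
P(M+2) = 3 × 0.809^2 × 0.191^1 = 0.375018
P(M+4) = 3 × 0.809^1 × 0.191^2 = 0.088539
P(M+6) = 0.191^3 = 0.006968
The M peak is largest (0.529475); scaling to 100 gives 100.00 : 70.83 : 16.72 : 1.32.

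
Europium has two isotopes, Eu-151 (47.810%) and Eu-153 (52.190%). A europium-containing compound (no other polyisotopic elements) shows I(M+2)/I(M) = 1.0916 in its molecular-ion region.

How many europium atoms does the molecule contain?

1

For n independent Eu atoms, I(M+2)/I(M) = n · (abundance Eu-153) / (abundance Eu-151) = n · 0.52190/0.47810.
n = 1.0916 × 0.47810/0.52190 = 1.00 ≈ 1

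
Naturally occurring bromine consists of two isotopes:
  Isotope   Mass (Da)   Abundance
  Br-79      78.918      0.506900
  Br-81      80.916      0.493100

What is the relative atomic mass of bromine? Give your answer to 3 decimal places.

79.903 Da

The abundance-weighted mean is 0.506900 × 78.918 + 0.493100 × 80.916
= 40.0035 + 39.8997 = 79.9032 Da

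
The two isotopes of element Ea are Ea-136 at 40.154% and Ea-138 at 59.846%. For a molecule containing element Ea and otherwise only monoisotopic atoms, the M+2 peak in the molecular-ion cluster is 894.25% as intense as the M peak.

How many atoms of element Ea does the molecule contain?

The M+2/M ratio from n Ea atoms is n · q/p = n · 0.59846/0.40154.
n = 8.9425 × 0.40154/0.59846 = 6.00 ≈ 6

6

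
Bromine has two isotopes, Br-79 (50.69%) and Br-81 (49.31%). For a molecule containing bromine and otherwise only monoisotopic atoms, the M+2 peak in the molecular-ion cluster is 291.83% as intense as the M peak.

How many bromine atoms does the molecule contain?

The M+2/M ratio from n Br atoms is n · q/p = n · 0.4931/0.5069.
n = 2.9183 × 0.5069/0.4931 = 3.00 ≈ 3

3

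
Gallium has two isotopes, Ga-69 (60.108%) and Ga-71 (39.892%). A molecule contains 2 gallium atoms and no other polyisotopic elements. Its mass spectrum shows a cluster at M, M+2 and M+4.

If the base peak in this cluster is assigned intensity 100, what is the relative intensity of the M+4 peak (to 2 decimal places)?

Binomial terms of (0.60108 + 0.39892)^2: M 0.3613, M+2 0.4796, M+4 0.1591 → M+2 is the base peak.
P(M+2) = C(2,1) × 0.60108^1 × 0.39892^1 = 2 × 0.60108 × 0.39892 = 0.479566 (base)
P(M+4) = C(2,2) × 0.60108^0 × 0.39892^2 = 1 × 1.0000 × 0.15913717 = 0.159137
Relative intensity = 0.159137 / 0.479566 × 100 = 33.18

33.18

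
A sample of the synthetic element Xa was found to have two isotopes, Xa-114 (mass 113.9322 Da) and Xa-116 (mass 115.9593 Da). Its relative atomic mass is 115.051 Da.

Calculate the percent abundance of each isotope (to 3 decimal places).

With x = fraction of Xa-114 (so Xa-116 is 1 − x):
113.9322·x + 115.9593·(1 − x) = 115.051
(113.9322 − 115.9593)·x = 115.051 − 115.9593
x = -0.9083 / -2.0271 = 0.44808 → 44.808% Xa-114, 55.192% Xa-116.

Xa-114: 44.808%, Xa-116: 55.192%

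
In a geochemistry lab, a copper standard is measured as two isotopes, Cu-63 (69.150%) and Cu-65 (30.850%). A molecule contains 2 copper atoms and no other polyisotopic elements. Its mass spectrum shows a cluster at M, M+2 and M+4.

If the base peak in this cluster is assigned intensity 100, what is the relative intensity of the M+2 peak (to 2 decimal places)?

89.23

(0.69150 + 0.30850)^2 gives M 0.4782, M+2 0.4267, M+4 0.0952; the largest is M.
P(M) = C(2,0) × 0.69150^2 × 0.30850^0 = 1 × 0.47817225 × 1.0000 = 0.478172 (base)
P(M+2) = C(2,1) × 0.69150^1 × 0.30850^1 = 2 × 0.6915 × 0.3085 = 0.426656
Relative intensity = 0.426656 / 0.478172 × 100 = 89.23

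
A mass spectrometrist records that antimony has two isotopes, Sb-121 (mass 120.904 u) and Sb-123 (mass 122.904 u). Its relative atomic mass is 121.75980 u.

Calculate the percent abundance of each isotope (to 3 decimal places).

Writing the weighted mean with unknown fraction x of Sb-121:
120.904·x + 122.904·(1 − x) = 121.75980
(120.904 − 122.904)·x = 121.75980 − 122.904
x = -1.14420 / -2.000 = 0.57210 → 57.210% Sb-121, 42.790% Sb-123.

Sb-121: 57.210%, Sb-123: 42.790%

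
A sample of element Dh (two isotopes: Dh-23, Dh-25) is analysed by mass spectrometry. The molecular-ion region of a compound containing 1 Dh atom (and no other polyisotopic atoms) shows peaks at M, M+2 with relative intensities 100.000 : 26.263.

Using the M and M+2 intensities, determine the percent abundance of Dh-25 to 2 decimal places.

20.80%

Let p = fractional abundance of Dh-23. I(M+2)/I(M) = [C(1,1)·p^0·(1−p)] / p^1 = 1·(1−p)/p = 26.263/100.000 = 0.2626
(1−p)/p = 0.2626/1 = 0.2626  ⇒  p = 1/(1 + 0.2626) = 0.7920
Dh-23: 79.20%, Dh-25: 20.80%.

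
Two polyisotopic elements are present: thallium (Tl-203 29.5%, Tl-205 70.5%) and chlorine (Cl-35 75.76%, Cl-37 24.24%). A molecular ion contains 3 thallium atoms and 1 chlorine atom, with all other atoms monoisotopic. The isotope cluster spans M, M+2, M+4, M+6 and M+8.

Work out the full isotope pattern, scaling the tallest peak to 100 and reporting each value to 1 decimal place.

Thallium pattern (n=3): 0.02567237 : 0.18405787 : 0.43986713 : 0.35040263
Chlorine pattern (n=1): 0.7576 : 0.2424
Convolve the two distributions (both contribute in 2-u steps):
  M: 0.02567237×0.7576 = 0.019449
  M+2: 0.02567237×0.2424 + 0.18405787×0.7576 = 0.145665
  M+4: 0.18405787×0.2424 + 0.43986713×0.7576 = 0.377859
  M+6: 0.43986713×0.2424 + 0.35040263×0.7576 = 0.372089
  M+8: 0.35040263×0.2424 = 0.084938
Scale to base peak (0.377859) = 100: 5.1 : 38.6 : 100.0 : 98.5 : 22.5

5.1 : 38.6 : 100.0 : 98.5 : 22.5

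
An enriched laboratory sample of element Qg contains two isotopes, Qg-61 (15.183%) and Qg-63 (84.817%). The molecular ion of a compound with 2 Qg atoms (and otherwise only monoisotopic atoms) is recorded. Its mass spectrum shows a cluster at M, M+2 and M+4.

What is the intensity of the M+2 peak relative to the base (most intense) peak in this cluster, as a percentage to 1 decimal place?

35.8%

Term probabilities: M 0.0231, M+2 0.2576, M+4 0.7194. Base peak = M+4.
P(M+4) = C(2,2) × 0.15183^0 × 0.84817^2 = 1 × 1.0000 × 0.71939235 = 0.719392 (base)
P(M+2) = C(2,1) × 0.15183^1 × 0.84817^1 = 2 × 0.15183 × 0.84817 = 0.257555
Relative intensity = 0.257555 / 0.719392 × 100 = 35.8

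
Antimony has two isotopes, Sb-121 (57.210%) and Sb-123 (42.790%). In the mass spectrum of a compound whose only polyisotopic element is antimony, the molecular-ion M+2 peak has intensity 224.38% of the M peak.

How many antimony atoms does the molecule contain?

The M+2/M ratio from n Sb atoms is n · q/p = n · 0.42790/0.57210.
n = 2.2438 × 0.57210/0.42790 = 3.00 ≈ 3

3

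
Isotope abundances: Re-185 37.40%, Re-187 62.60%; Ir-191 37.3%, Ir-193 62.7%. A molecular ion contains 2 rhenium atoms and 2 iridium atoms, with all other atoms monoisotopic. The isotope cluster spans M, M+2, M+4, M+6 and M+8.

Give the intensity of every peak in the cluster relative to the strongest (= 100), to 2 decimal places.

Rhenium pattern (n=2): 0.139876 : 0.468248 : 0.391876
Iridium pattern (n=2): 0.139129 : 0.467742 : 0.393129
Convolve the two distributions (both contribute in 2-u steps):
  M: 0.139876×0.139129 = 0.019461
  M+2: 0.139876×0.467742 + 0.468248×0.139129 = 0.130573
  M+4: 0.139876×0.393129 + 0.468248×0.467742 + 0.391876×0.139129 = 0.328530
  M+6: 0.468248×0.393129 + 0.391876×0.467742 = 0.367379
  M+8: 0.391876×0.393129 = 0.154058
Scale to base peak (0.367379) = 100: 5.30 : 35.54 : 89.43 : 100.00 : 41.93

5.30 : 35.54 : 89.43 : 100.00 : 41.93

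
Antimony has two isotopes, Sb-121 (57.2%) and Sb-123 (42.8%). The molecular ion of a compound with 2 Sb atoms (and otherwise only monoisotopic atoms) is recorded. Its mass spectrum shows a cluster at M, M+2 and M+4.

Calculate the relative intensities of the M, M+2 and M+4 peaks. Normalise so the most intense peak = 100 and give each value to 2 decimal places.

66.82 : 100.00 : 37.41

Each Sb atom is independently Sb-121 (p = 0.572) or Sb-123 (q = 0.428); the cluster is the binomial expansion (p + q)^2.
P(M) = 0.572^2 = 0.327184
P(M+2) = 2 × 0.572^1 × 0.428^1 = 0.489632
P(M+4) = 0.428^2 = 0.183184
The M+2 peak is largest (0.489632); scaling to 100 gives 66.82 : 100.00 : 37.41.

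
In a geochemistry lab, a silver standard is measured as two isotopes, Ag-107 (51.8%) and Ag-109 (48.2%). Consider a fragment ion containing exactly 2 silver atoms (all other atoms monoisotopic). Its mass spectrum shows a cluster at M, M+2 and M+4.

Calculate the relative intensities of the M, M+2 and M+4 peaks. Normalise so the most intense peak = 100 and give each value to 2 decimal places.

53.73 : 100.00 : 46.53

The 2 Ag atoms are independent, so intensities follow the terms of (0.518 + 0.482)^2.
P(M) = 0.518^2 = 0.268324
P(M+2) = 2 × 0.518^1 × 0.482^1 = 0.499352
P(M+4) = 0.482^2 = 0.232324
The M+2 peak is largest (0.499352); scaling to 100 gives 53.73 : 100.00 : 46.53.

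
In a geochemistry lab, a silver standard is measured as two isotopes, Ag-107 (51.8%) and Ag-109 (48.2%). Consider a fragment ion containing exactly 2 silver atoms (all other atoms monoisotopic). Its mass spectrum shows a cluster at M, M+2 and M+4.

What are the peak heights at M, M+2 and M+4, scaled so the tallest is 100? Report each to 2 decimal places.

The 2 Ag atoms are independent, so intensities follow the terms of (0.518 + 0.482)^2.
P(M) = 0.518^2 = 0.268324
P(M+2) = 2 × 0.518^1 × 0.482^1 = 0.499352
P(M+4) = 0.482^2 = 0.232324
The M+2 peak is largest (0.499352); scaling to 100 gives 53.73 : 100.00 : 46.53.

53.73 : 100.00 : 46.53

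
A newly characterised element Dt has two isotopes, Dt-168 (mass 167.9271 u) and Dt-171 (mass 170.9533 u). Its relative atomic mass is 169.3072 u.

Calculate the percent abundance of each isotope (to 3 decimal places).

Dt-168: 54.395%, Dt-171: 45.605%

With x = fraction of Dt-168 (so Dt-171 is 1 − x):
167.9271·x + 170.9533·(1 − x) = 169.3072
(167.9271 − 170.9533)·x = 169.3072 − 170.9533
x = -1.6461 / -3.0262 = 0.54395 → 54.395% Dt-168, 45.605% Dt-171.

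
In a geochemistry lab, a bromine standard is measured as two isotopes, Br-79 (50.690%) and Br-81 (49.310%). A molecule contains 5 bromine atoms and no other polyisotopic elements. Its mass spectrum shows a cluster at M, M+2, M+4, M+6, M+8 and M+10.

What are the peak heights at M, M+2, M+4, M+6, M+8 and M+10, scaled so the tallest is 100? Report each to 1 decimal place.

Expanding (0.50690 + 0.49310)^5:
P(M) = 0.50690^5 = 0.033467
P(M+2) = 5 × 0.50690^4 × 0.49310^1 = 0.162777
P(M+4) = 10 × 0.50690^3 × 0.49310^2 = 0.316692
P(M+6) = 10 × 0.50690^2 × 0.49310^3 = 0.308070
P(M+8) = 5 × 0.50690^1 × 0.49310^4 = 0.149842
P(M+10) = 0.49310^5 = 0.029152
The M+4 peak is largest (0.316692); scaling to 100 gives 10.6 : 51.4 : 100.0 : 97.3 : 47.3 : 9.2.

10.6 : 51.4 : 100.0 : 97.3 : 47.3 : 9.2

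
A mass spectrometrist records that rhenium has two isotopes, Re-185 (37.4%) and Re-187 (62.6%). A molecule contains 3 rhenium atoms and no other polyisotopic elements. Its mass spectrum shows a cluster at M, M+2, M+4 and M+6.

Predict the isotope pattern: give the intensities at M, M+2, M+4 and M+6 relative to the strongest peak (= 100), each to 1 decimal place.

Each Re atom is independently Re-185 (p = 0.374) or Re-187 (q = 0.626); the cluster is the binomial expansion (p + q)^3.
P(M) = 0.374^3 = 0.052314
P(M+2) = 3 × 0.374^2 × 0.626^1 = 0.262687
P(M+4) = 3 × 0.374^1 × 0.626^2 = 0.439685
P(M+6) = 0.626^3 = 0.245314
The M+4 peak is largest (0.439685); scaling to 100 gives 11.9 : 59.7 : 100.0 : 55.8.

11.9 : 59.7 : 100.0 : 55.8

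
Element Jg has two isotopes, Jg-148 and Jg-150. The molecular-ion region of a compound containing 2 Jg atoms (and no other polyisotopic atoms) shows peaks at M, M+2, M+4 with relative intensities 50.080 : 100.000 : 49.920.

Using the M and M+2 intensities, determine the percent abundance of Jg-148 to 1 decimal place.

Let p = fractional abundance of Jg-148. I(M+2)/I(M) = [C(2,1)·p^1·(1−p)] / p^2 = 2·(1−p)/p = 100.000/50.080 = 1.9968
(1−p)/p = 1.9968/2 = 0.9984  ⇒  p = 1/(1 + 0.9984) = 0.5004
Jg-148: 50.0%, Jg-150: 50.0%.

50.0%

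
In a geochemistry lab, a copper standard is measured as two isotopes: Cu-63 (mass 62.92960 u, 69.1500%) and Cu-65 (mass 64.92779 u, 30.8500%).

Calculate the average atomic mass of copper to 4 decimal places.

Average mass = Σ (abundance × isotope mass) = 0.691500 × 62.92960 + 0.308500 × 64.92779
= 43.515818 + 20.030223 = 63.546041 u

63.5460 u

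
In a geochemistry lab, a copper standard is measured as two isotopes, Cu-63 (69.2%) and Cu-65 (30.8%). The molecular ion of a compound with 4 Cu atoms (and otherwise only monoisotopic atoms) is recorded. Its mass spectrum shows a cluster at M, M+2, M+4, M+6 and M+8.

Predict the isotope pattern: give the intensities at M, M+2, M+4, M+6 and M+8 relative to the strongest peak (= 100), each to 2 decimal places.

Each Cu atom is independently Cu-63 (p = 0.692) or Cu-65 (q = 0.308); the cluster is the binomial expansion (p + q)^4.
P(M) = 0.692^4 = 0.229311
P(M+2) = 4 × 0.692^3 × 0.308^1 = 0.408253
P(M+4) = 6 × 0.692^2 × 0.308^2 = 0.272562
P(M+6) = 4 × 0.692^1 × 0.308^3 = 0.080876
P(M+8) = 0.308^4 = 0.008999
The M+2 peak is largest (0.408253); scaling to 100 gives 56.17 : 100.00 : 66.76 : 19.81 : 2.20.

56.17 : 100.00 : 66.76 : 19.81 : 2.20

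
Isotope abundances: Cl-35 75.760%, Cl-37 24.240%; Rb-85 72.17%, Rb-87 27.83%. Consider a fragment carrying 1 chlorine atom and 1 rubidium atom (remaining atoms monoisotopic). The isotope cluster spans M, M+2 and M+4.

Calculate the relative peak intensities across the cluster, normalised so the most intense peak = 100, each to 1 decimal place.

100.0 : 70.6 : 12.3

Chlorine pattern (n=1): 0.7576 : 0.2424
Rubidium pattern (n=1): 0.7217 : 0.2783
Convolve the two distributions (both contribute in 2-u steps):
  M: 0.7576×0.7217 = 0.546760
  M+2: 0.7576×0.2783 + 0.2424×0.7217 = 0.385780
  M+4: 0.2424×0.2783 = 0.067460
Scale to base peak (0.546760) = 100: 100.0 : 70.6 : 12.3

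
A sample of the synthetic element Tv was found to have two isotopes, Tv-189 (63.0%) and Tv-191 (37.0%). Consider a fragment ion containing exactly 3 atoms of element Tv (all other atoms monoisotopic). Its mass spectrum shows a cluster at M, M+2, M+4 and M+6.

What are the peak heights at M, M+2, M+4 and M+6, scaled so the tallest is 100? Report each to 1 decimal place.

The 3 Tv atoms are independent, so intensities follow the terms of (0.630 + 0.370)^3.
P(M) = 0.630^3 = 0.250047
P(M+2) = 3 × 0.630^2 × 0.370^1 = 0.440559
P(M+4) = 3 × 0.630^1 × 0.370^2 = 0.258741
P(M+6) = 0.370^3 = 0.050653
The M+2 peak is largest (0.440559); scaling to 100 gives 56.8 : 100.0 : 58.7 : 11.5.

56.8 : 100.0 : 58.7 : 11.5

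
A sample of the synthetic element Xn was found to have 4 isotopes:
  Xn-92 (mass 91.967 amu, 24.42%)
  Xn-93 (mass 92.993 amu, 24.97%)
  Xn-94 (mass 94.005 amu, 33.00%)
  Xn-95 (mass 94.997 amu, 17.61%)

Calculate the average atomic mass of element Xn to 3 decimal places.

The abundance-weighted mean is 0.2442 × 91.967 + 0.2497 × 92.993 + 0.3300 × 94.005 + 0.1761 × 94.997
= 22.4583 + 23.2204 + 31.0217 + 16.7290 = 93.4294 amu

93.429 amu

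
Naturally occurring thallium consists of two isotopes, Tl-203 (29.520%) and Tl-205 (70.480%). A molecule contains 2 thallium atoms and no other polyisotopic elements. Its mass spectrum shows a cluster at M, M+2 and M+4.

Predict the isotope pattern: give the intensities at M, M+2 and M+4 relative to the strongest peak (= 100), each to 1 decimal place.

17.5 : 83.8 : 100.0

The 2 Tl atoms are independent, so intensities follow the terms of (0.29520 + 0.70480)^2.
P(M) = 0.29520^2 = 0.087143
P(M+2) = 2 × 0.29520^1 × 0.70480^1 = 0.416114
P(M+4) = 0.70480^2 = 0.496743
The M+4 peak is largest (0.496743); scaling to 100 gives 17.5 : 83.8 : 100.0.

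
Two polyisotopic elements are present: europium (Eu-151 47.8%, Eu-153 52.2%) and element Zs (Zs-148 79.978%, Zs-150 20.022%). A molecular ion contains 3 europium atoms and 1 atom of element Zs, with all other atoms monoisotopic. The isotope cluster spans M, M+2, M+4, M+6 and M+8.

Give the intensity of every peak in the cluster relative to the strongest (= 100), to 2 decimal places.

Europium pattern (n=3): 0.10921535 : 0.35780594 : 0.39074206 : 0.14223665
Element Zs pattern (n=1): 0.79978 : 0.20022
Convolve the two distributions (both contribute in 2-u steps):
  M: 0.10921535×0.79978 = 0.087348
  M+2: 0.10921535×0.20022 + 0.35780594×0.79978 = 0.308033
  M+4: 0.35780594×0.20022 + 0.39074206×0.79978 = 0.384148
  M+6: 0.39074206×0.20022 + 0.14223665×0.79978 = 0.191992
  M+8: 0.14223665×0.20022 = 0.028479
Scale to base peak (0.384148) = 100: 22.74 : 80.19 : 100.00 : 49.98 : 7.41

22.74 : 80.19 : 100.00 : 49.98 : 7.41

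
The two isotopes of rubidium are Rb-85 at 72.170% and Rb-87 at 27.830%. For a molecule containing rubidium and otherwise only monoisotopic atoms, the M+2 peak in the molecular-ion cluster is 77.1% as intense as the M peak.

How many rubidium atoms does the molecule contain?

With n Rb atoms, P(M+2)/P(M) = C(n,1)·p^(n−1)q / p^n = n·q/p = n · 0.27830/0.72170.
n = 0.771 × 0.72170/0.27830 = 2.00 ≈ 2

2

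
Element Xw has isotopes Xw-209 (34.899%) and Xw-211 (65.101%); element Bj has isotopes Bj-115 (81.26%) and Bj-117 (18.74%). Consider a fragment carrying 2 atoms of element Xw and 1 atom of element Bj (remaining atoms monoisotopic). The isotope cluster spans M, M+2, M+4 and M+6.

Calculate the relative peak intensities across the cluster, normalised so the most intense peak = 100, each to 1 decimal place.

Element Xw pattern (n=2): 0.12179402 : 0.45439196 : 0.42381402
Element Bj pattern (n=1): 0.8126 : 0.1874
Convolve the two distributions (both contribute in 2-u steps):
  M: 0.12179402×0.8126 = 0.098970
  M+2: 0.12179402×0.1874 + 0.45439196×0.8126 = 0.392063
  M+4: 0.45439196×0.1874 + 0.42381402×0.8126 = 0.429544
  M+6: 0.42381402×0.1874 = 0.079423
Scale to base peak (0.429544) = 100: 23.0 : 91.3 : 100.0 : 18.5

23.0 : 91.3 : 100.0 : 18.5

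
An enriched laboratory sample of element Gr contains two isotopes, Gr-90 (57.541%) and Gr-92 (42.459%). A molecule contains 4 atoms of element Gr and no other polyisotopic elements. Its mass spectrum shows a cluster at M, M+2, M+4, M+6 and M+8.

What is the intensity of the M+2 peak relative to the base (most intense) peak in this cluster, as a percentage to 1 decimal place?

(0.57541 + 0.42459)^4 gives M 0.1096, M+2 0.3236, M+4 0.3581, M+6 0.1762, M+8 0.0325; the largest is M+4.
P(M+4) = C(4,2) × 0.57541^2 × 0.42459^2 = 6 × 0.33109667 × 0.18027667 = 0.358134 (base)
P(M+2) = C(4,1) × 0.57541^3 × 0.42459^1 = 4 × 0.19051633 × 0.42459 = 0.323565
Relative intensity = 0.323565 / 0.358134 × 100 = 90.3

90.3%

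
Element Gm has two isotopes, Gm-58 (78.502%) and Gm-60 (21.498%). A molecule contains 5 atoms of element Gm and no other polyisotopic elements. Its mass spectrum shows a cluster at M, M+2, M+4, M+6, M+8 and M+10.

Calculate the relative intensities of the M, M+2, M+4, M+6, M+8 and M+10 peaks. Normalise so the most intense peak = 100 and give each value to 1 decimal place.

73.0 : 100.0 : 54.8 : 15.0 : 2.1 : 0.1

Expanding (0.78502 + 0.21498)^5:
P(M) = 0.78502^5 = 0.298129
P(M+2) = 5 × 0.78502^4 × 0.21498^1 = 0.408217
P(M+4) = 10 × 0.78502^3 × 0.21498^2 = 0.223583
P(M+6) = 10 × 0.78502^2 × 0.21498^3 = 0.061229
P(M+8) = 5 × 0.78502^1 × 0.21498^4 = 0.008384
P(M+10) = 0.21498^5 = 0.000459
The M+2 peak is largest (0.408217); scaling to 100 gives 73.0 : 100.0 : 54.8 : 15.0 : 2.1 : 0.1.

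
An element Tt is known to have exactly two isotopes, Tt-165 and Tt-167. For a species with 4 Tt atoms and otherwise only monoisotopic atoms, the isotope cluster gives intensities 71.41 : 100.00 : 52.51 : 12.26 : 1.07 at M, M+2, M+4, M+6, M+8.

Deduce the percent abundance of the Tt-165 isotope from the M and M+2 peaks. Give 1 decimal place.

Write p for the Tt-165 fraction. I(M+2)/I(M) = [C(4,1)·p^3·(1−p)] / p^4 = 4·(1−p)/p = 100.00/71.41 = 1.4004
(1−p)/p = 1.4004/4 = 0.3501  ⇒  p = 1/(1 + 0.3501) = 0.7407
Tt-165: 74.1%, Tt-167: 25.9%.

74.1%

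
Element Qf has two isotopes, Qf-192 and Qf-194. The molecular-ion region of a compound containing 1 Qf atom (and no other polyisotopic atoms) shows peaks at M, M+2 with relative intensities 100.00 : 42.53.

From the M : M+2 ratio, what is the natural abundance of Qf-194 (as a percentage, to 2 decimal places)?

If p is the fraction of Qf that is Qf-192, then I(M+2)/I(M) = [C(1,1)·p^0·(1−p)] / p^1 = 1·(1−p)/p = 42.53/100.00 = 0.4253
(1−p)/p = 0.4253/1 = 0.4253  ⇒  p = 1/(1 + 0.4253) = 0.7016
Qf-192: 70.16%, Qf-194: 29.84%.

29.84%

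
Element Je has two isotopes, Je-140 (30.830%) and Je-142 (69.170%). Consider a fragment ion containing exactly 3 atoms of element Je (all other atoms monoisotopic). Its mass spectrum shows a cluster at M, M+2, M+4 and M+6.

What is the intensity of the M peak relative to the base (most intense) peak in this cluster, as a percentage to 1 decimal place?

Term probabilities: M 0.0293, M+2 0.1972, M+4 0.4425, M+6 0.3309. Base peak = M+4.
P(M+4) = C(3,2) × 0.30830^1 × 0.69170^2 = 3 × 0.3083 × 0.47844889 = 0.442517 (base)
P(M) = C(3,0) × 0.30830^3 × 0.69170^0 = 1 × 0.02930357 × 1.0000 = 0.029304
Relative intensity = 0.029304 / 0.442517 × 100 = 6.6

6.6%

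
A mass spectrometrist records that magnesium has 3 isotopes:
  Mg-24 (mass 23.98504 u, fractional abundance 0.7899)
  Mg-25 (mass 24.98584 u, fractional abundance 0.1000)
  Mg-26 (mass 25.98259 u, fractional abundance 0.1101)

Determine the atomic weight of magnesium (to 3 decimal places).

24.305 u

Weight each isotope mass by its fractional abundance: 0.7899 × 23.98504 + 0.1000 × 24.98584 + 0.1101 × 25.98259
= 18.945783 + 2.498584 + 2.860683 = 24.305050 u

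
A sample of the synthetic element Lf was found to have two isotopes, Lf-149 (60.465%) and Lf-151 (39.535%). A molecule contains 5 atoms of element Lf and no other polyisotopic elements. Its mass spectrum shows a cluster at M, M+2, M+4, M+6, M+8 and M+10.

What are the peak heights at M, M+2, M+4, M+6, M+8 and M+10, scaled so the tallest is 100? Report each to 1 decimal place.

23.4 : 76.5 : 100.0 : 65.4 : 21.4 : 2.8

Each Lf atom is independently Lf-149 (p = 0.60465) or Lf-151 (q = 0.39535); the cluster is the binomial expansion (p + q)^5.
P(M) = 0.60465^5 = 0.080820
P(M+2) = 5 × 0.60465^4 × 0.39535^1 = 0.264221
P(M+4) = 10 × 0.60465^3 × 0.39535^2 = 0.345522
P(M+6) = 10 × 0.60465^2 × 0.39535^3 = 0.225919
P(M+8) = 5 × 0.60465^1 × 0.39535^4 = 0.073859
P(M+10) = 0.39535^5 = 0.009658
The M+4 peak is largest (0.345522); scaling to 100 gives 23.4 : 76.5 : 100.0 : 65.4 : 21.4 : 2.8.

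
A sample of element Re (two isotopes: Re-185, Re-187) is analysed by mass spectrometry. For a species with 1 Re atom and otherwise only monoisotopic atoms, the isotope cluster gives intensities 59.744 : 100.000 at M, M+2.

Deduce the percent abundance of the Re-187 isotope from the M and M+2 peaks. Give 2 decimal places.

62.60%

Let p = fractional abundance of Re-185. I(M+2)/I(M) = [C(1,1)·p^0·(1−p)] / p^1 = 1·(1−p)/p = 100.000/59.744 = 1.6738
(1−p)/p = 1.6738/1 = 1.6738  ⇒  p = 1/(1 + 1.6738) = 0.3740
Re-185: 37.40%, Re-187: 62.60%.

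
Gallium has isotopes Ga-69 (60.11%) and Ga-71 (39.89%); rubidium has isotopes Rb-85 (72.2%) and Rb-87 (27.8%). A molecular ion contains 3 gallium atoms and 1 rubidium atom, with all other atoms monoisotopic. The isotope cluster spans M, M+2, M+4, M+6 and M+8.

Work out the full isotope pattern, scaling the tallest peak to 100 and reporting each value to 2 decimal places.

42.09 : 100.00 : 87.87 : 33.71 : 4.74

Gallium pattern (n=3): 0.21719018 : 0.43239309 : 0.28694328 : 0.06347345
Rubidium pattern (n=1): 0.7220 : 0.2780
Convolve the two distributions (both contribute in 2-u steps):
  M: 0.21719018×0.7220 = 0.156811
  M+2: 0.21719018×0.2780 + 0.43239309×0.7220 = 0.372567
  M+4: 0.43239309×0.2780 + 0.28694328×0.7220 = 0.327378
  M+6: 0.28694328×0.2780 + 0.06347345×0.7220 = 0.125598
  M+8: 0.06347345×0.2780 = 0.017646
Scale to base peak (0.372567) = 100: 42.09 : 100.00 : 87.87 : 33.71 : 4.74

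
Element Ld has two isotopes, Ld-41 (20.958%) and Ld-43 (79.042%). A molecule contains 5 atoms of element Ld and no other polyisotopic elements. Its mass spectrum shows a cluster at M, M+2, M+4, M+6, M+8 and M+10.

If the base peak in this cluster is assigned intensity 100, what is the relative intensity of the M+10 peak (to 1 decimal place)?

Term probabilities: M 0.0004, M+2 0.0076, M+4 0.0575, M+6 0.2169, M+8 0.4090, M+10 0.3085. Base peak = M+8.
P(M+8) = C(5,4) × 0.20958^1 × 0.79042^4 = 5 × 0.20958 × 0.39032978 = 0.409027 (base)
P(M+10) = C(5,5) × 0.20958^0 × 0.79042^5 = 1 × 1.0000 × 0.30852446 = 0.308524
Relative intensity = 0.308524 / 0.409027 × 100 = 75.4

75.4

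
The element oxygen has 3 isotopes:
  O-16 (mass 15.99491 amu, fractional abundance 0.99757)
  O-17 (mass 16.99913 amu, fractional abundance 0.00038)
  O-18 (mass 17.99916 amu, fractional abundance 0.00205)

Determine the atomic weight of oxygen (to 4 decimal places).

Average mass = Σ (abundance × isotope mass) = 0.99757 × 15.99491 + 0.00038 × 16.99913 + 0.00205 × 17.99916
= 15.956042 + 0.006460 + 0.036898 = 15.999400 amu

15.9994 amu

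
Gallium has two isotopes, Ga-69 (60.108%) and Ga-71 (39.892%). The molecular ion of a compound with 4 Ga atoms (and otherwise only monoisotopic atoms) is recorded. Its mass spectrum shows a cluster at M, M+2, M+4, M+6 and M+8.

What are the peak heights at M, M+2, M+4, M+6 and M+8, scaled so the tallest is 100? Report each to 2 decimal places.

Expanding (0.60108 + 0.39892)^4:
P(M) = 0.60108^4 = 0.130536
P(M+2) = 4 × 0.60108^3 × 0.39892^1 = 0.346531
P(M+4) = 6 × 0.60108^2 × 0.39892^2 = 0.344975
P(M+6) = 4 × 0.60108^1 × 0.39892^3 = 0.152633
P(M+8) = 0.39892^4 = 0.025325
The M+2 peak is largest (0.346531); scaling to 100 gives 37.67 : 100.00 : 99.55 : 44.05 : 7.31.

37.67 : 100.00 : 99.55 : 44.05 : 7.31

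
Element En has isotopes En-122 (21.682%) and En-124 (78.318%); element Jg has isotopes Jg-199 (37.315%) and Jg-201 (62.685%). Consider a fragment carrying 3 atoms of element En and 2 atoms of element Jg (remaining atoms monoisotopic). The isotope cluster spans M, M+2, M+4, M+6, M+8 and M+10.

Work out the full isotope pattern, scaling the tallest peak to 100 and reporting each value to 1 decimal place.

0.4 : 5.3 : 29.2 : 77.8 : 100.0 : 49.5

Element En pattern (n=3): 0.01019291 : 0.11045402 : 0.39897324 : 0.48037983
Element Jg pattern (n=2): 0.13924092 : 0.46781816 : 0.39294092
Convolve the two distributions (both contribute in 2-u steps):
  M: 0.01019291×0.13924092 = 0.001419
  M+2: 0.01019291×0.46781816 + 0.11045402×0.13924092 = 0.020148
  M+4: 0.01019291×0.39294092 + 0.11045402×0.46781816 + 0.39897324×0.13924092 = 0.111231
  M+6: 0.11045402×0.39294092 + 0.39897324×0.46781816 + 0.48037983×0.13924092 = 0.296937
  M+8: 0.39897324×0.39294092 + 0.48037983×0.46781816 = 0.381503
  M+10: 0.48037983×0.39294092 = 0.188761
Scale to base peak (0.381503) = 100: 0.4 : 5.3 : 29.2 : 77.8 : 100.0 : 49.5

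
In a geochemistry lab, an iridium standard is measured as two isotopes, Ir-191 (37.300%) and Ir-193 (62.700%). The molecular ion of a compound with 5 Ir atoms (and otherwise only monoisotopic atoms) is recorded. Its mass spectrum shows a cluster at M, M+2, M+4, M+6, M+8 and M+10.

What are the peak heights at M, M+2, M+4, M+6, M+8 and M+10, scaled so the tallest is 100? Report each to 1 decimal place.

The 5 Ir atoms are independent, so intensities follow the terms of (0.37300 + 0.62700)^5.
P(M) = 0.37300^5 = 0.007220
P(M+2) = 5 × 0.37300^4 × 0.62700^1 = 0.060684
P(M+4) = 10 × 0.37300^3 × 0.62700^2 = 0.204015
P(M+6) = 10 × 0.37300^2 × 0.62700^3 = 0.342942
P(M+8) = 5 × 0.37300^1 × 0.62700^4 = 0.288237
P(M+10) = 0.62700^5 = 0.096903
The M+6 peak is largest (0.342942); scaling to 100 gives 2.1 : 17.7 : 59.5 : 100.0 : 84.0 : 28.3.

2.1 : 17.7 : 59.5 : 100.0 : 84.0 : 28.3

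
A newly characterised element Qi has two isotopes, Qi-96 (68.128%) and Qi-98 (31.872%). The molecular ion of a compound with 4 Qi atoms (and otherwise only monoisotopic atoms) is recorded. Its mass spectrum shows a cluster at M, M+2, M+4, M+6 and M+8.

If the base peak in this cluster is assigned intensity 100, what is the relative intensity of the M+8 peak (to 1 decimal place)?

(0.68128 + 0.31872)^4 gives M 0.2154, M+2 0.4031, M+4 0.2829, M+6 0.0882, M+8 0.0103; the largest is M+2.
P(M+2) = C(4,1) × 0.68128^3 × 0.31872^1 = 4 × 0.31621096 × 0.31872 = 0.403131 (base)
P(M+8) = C(4,4) × 0.68128^0 × 0.31872^4 = 1 × 1.0000 × 0.01031899 = 0.010319
Relative intensity = 0.010319 / 0.403131 × 100 = 2.6

2.6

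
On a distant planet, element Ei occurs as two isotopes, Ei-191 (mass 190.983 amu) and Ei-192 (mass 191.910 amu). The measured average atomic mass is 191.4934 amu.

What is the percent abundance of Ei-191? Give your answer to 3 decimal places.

44.941%

With x = fraction of Ei-191 (so Ei-192 is 1 − x):
190.983·x + 191.910·(1 − x) = 191.4934
(190.983 − 191.910)·x = 191.4934 − 191.910
x = -0.4166 / -0.927 = 0.44941 → 44.941% Ei-191, 55.059% Ei-192.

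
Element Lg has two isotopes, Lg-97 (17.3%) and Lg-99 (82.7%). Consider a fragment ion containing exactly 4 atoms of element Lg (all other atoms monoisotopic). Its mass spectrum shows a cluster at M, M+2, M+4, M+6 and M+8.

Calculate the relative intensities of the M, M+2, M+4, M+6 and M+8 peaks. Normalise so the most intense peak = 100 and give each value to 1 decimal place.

0.2 : 3.7 : 26.3 : 83.7 : 100.0

Expanding (0.173 + 0.827)^4:
P(M) = 0.173^4 = 0.000896
P(M+2) = 4 × 0.173^3 × 0.827^1 = 0.017128
P(M+4) = 6 × 0.173^2 × 0.827^2 = 0.122816
P(M+6) = 4 × 0.173^1 × 0.827^3 = 0.391402
P(M+8) = 0.827^4 = 0.467759
The M+8 peak is largest (0.467759); scaling to 100 gives 0.2 : 3.7 : 26.3 : 83.7 : 100.0.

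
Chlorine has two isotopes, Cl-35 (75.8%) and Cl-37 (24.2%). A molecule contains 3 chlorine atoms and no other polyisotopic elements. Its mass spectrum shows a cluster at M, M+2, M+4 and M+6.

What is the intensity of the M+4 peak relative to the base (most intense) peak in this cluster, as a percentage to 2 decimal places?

Term probabilities: M 0.4355, M+2 0.4171, M+4 0.1332, M+6 0.0142. Base peak = M.
P(M) = C(3,0) × 0.758^3 × 0.242^0 = 1 × 0.43551951 × 1.0000 = 0.435520 (base)
P(M+4) = C(3,2) × 0.758^1 × 0.242^2 = 3 × 0.7580 × 0.058564 = 0.133175
Relative intensity = 0.133175 / 0.435520 × 100 = 30.58

30.58%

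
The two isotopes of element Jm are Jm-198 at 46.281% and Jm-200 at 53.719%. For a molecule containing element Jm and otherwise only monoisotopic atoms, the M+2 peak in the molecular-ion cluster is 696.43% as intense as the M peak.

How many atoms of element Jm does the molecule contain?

The M+2/M ratio from n Jm atoms is n · q/p = n · 0.53719/0.46281.
n = 6.9643 × 0.46281/0.53719 = 6.00 ≈ 6

6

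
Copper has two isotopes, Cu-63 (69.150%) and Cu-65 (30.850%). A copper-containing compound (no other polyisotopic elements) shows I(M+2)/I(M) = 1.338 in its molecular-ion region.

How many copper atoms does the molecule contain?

With n Cu atoms, P(M+2)/P(M) = C(n,1)·p^(n−1)q / p^n = n·q/p = n · 0.30850/0.69150.
n = 1.338 × 0.69150/0.30850 = 3.00 ≈ 3

3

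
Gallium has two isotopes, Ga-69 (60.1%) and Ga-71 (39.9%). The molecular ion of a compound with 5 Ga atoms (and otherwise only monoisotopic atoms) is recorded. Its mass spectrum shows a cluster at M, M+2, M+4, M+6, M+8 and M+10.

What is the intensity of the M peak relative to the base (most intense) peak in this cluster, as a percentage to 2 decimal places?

Term probabilities: M 0.0784, M+2 0.2603, M+4 0.3456, M+6 0.2294, M+8 0.0762, M+10 0.0101. Base peak = M+4.
P(M+4) = C(5,2) × 0.601^3 × 0.399^2 = 10 × 0.2170818 × 0.159201 = 0.345596 (base)
P(M) = C(5,0) × 0.601^5 × 0.399^0 = 1 × 0.07841016 × 1.0000 = 0.078410
Relative intensity = 0.078410 / 0.345596 × 100 = 22.69

22.69%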